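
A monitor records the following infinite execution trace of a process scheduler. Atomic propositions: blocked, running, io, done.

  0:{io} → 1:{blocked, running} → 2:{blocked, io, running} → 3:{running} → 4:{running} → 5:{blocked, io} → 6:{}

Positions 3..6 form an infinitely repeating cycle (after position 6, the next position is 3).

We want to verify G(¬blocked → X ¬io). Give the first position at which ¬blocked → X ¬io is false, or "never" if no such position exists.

Check ¬blocked → X ¬io at each position in order: 0 ✓, 1 ✓, 2 ✓, 3 ✓.
At position 4 the labels are {running} and the next position 5 has {blocked, io}, so ¬blocked → X ¬io is false there. This is the first violation.

4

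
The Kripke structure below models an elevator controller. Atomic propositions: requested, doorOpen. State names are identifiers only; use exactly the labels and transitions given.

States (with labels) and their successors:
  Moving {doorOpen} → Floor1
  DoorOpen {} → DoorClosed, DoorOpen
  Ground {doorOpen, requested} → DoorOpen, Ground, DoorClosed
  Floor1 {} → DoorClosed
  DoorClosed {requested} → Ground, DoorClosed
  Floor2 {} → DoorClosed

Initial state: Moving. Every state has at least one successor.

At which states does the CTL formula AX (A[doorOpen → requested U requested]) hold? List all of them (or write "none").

States satisfying A[doorOpen → requested U requested]: {Ground, Floor1, DoorClosed, Floor2}.
States satisfying AX (A[doorOpen → requested U requested]): {Moving, Floor1, DoorClosed, Floor2}.

{Moving, Floor1, DoorClosed, Floor2}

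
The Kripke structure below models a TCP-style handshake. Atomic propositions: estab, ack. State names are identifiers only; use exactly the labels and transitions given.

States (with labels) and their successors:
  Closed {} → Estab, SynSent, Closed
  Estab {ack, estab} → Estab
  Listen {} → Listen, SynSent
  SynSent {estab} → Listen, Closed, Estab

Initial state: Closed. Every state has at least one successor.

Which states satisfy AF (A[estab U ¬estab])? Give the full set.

States satisfying A[estab U ¬estab]: {Closed, Listen}.
States satisfying AF (A[estab U ¬estab]): {Closed, Listen}.

{Closed, Listen}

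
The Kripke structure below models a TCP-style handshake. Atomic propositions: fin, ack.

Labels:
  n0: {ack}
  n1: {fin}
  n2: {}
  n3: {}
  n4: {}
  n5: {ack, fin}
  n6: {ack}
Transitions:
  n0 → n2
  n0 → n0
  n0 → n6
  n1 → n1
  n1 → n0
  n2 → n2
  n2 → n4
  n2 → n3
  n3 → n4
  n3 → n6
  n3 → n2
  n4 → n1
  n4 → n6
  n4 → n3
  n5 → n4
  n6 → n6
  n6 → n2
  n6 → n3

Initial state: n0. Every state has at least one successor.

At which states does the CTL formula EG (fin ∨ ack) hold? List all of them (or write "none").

{n0, n1, n6}

States satisfying fin ∨ ack: {n0, n1, n5, n6}.
States satisfying EG (fin ∨ ack): {n0, n1, n6}.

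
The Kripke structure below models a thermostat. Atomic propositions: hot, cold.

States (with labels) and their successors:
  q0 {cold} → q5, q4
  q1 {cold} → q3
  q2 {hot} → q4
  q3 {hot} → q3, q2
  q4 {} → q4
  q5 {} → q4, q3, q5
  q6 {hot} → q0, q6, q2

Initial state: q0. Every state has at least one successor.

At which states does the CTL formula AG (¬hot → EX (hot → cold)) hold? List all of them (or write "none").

{q0, q2, q3, q4, q5, q6}

States satisfying ¬hot → EX (hot → cold): {q0, q2, q3, q4, q5, q6}.
States satisfying AG (¬hot → EX (hot → cold)): {q0, q2, q3, q4, q5, q6}.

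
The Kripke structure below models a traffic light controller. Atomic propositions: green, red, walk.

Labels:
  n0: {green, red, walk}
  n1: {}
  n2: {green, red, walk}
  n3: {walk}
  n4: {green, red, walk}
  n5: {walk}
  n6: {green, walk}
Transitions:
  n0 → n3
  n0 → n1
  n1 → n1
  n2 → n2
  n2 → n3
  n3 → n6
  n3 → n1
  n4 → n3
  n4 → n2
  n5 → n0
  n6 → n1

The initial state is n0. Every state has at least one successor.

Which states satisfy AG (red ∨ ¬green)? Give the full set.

States satisfying red ∨ ¬green: {n0, n1, n2, n3, n4, n5}.
States satisfying AG (red ∨ ¬green): {n1}.

{n1}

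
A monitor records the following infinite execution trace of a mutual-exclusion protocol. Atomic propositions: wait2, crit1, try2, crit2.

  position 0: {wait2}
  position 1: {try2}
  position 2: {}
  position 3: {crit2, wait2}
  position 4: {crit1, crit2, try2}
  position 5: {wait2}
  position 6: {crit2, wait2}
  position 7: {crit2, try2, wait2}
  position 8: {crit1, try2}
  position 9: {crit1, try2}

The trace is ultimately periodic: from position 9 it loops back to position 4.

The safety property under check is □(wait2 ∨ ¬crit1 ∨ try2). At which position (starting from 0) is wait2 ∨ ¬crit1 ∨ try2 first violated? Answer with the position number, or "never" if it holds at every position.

never

wait2 ∨ ¬crit1 ∨ try2 holds at every position 0..9, and those are all the positions the trace ever visits, so the invariant □(wait2 ∨ ¬crit1 ∨ try2) is never violated.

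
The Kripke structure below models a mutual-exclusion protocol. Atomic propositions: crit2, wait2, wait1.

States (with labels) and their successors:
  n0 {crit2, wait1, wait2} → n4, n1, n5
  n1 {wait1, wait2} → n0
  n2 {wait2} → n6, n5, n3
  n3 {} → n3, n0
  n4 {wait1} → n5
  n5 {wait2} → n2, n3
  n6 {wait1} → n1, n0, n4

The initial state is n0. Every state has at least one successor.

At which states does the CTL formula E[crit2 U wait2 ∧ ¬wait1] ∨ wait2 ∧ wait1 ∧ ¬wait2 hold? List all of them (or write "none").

{n0, n2, n5}

States satisfying crit2: {n0}.
States satisfying wait2 ∧ ¬wait1: {n2, n5}.
States satisfying E[crit2 U wait2 ∧ ¬wait1]: {n0, n2, n5}.
States satisfying wait2 ∧ wait1: {n0, n1}.
States satisfying ¬wait2: {n3, n4, n6}.
States satisfying wait2 ∧ wait1 ∧ ¬wait2: ∅.
States satisfying E[crit2 U wait2 ∧ ¬wait1] ∨ wait2 ∧ wait1 ∧ ¬wait2: {n0, n2, n5}.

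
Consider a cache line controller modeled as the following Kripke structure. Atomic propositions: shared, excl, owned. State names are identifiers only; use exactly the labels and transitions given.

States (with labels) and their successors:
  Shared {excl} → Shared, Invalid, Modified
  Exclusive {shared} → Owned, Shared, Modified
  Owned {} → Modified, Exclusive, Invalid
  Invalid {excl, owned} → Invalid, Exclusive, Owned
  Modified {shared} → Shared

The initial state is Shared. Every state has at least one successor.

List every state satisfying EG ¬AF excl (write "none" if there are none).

States satisfying ¬AF excl: {Exclusive, Owned}.
States satisfying EG ¬AF excl: {Exclusive, Owned}.

{Exclusive, Owned}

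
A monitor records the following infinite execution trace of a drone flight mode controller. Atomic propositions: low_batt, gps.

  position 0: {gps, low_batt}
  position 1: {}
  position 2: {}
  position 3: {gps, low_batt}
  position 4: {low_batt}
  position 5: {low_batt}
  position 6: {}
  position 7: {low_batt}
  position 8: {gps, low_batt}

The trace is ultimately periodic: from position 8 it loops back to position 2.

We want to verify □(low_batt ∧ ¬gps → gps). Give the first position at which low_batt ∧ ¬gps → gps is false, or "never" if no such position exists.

4

Check low_batt ∧ ¬gps → gps at each position in order: 0 ✓, 1 ✓, 2 ✓, 3 ✓.
At position 4 the labels are {low_batt}, so low_batt ∧ ¬gps → gps is false there. This is the first violation.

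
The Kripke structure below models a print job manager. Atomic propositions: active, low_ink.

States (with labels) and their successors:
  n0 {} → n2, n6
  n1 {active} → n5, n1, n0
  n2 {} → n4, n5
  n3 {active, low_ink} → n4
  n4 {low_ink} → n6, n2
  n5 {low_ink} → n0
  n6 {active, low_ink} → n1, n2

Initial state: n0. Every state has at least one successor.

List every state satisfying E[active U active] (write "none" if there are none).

{n1, n3, n6}

States satisfying active: {n1, n3, n6}.
States satisfying E[active U active]: {n1, n3, n6}.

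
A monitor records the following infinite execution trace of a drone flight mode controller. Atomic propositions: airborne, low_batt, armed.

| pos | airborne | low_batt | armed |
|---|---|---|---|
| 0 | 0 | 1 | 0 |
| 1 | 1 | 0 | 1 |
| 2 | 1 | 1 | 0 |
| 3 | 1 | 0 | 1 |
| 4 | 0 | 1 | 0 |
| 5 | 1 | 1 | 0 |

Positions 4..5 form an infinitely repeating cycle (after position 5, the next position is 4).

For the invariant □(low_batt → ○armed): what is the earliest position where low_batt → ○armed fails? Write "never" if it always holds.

4

Check low_batt → ○armed at each position in order: 0 ✓, 1 ✓, 2 ✓, 3 ✓.
At position 4 the labels are {low_batt} and the next position 5 has {airborne, low_batt}, so low_batt → ○armed is false there. This is the first violation.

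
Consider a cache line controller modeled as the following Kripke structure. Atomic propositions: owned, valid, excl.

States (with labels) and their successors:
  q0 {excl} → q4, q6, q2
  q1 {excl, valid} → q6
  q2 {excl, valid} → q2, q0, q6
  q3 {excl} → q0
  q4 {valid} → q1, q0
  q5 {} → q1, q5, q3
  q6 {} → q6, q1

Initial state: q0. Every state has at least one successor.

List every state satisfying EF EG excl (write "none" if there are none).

{q0, q2, q3, q4, q5}

States satisfying EG excl: {q0, q2, q3}.
States satisfying EF EG excl: {q0, q2, q3, q4, q5}.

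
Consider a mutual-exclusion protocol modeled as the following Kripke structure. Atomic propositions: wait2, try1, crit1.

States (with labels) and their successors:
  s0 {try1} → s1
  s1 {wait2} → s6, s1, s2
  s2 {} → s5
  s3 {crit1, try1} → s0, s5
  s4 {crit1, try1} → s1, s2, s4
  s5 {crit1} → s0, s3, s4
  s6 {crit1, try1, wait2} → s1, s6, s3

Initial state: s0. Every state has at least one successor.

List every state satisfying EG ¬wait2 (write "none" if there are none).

{s2, s3, s4, s5}

States satisfying ¬wait2: {s0, s2, s3, s4, s5}.
States satisfying EG ¬wait2: {s2, s3, s4, s5}.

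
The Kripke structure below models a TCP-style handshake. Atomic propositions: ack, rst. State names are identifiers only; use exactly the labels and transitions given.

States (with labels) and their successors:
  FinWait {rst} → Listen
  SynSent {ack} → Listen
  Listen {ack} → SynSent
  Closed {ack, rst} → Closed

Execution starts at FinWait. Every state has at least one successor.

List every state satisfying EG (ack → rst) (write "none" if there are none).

States satisfying ack → rst: {FinWait, Closed}.
States satisfying EG (ack → rst): {Closed}.

{Closed}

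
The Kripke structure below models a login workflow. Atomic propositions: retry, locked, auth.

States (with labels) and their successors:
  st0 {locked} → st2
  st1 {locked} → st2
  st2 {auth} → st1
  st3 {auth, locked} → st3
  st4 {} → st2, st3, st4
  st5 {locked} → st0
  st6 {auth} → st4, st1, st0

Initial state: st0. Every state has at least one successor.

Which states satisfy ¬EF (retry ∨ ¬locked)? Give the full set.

{st3}

States satisfying retry ∨ ¬locked: {st2, st4, st6}.
States satisfying EF (retry ∨ ¬locked): {st0, st1, st2, st4, st5, st6}.
States satisfying ¬EF (retry ∨ ¬locked): {st3}.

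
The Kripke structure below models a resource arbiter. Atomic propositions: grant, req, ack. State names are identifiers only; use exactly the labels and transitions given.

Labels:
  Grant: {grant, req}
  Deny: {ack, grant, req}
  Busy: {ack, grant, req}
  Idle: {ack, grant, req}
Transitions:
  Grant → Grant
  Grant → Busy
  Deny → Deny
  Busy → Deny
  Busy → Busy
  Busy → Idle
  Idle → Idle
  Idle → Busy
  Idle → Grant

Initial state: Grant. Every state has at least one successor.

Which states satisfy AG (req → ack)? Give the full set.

States satisfying req → ack: {Deny, Busy, Idle}.
States satisfying AG (req → ack): {Deny}.

{Deny}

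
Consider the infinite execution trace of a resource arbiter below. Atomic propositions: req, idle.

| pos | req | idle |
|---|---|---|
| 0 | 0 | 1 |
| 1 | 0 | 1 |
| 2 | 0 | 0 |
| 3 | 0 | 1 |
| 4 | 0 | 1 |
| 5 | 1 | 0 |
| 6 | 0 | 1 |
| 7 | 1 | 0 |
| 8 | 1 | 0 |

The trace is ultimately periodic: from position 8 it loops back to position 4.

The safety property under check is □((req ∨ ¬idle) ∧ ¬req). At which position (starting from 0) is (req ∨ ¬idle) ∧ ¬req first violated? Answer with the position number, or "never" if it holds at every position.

At position 0 the labels are {idle}, so (req ∨ ¬idle) ∧ ¬req is false there. This is the first violation.

0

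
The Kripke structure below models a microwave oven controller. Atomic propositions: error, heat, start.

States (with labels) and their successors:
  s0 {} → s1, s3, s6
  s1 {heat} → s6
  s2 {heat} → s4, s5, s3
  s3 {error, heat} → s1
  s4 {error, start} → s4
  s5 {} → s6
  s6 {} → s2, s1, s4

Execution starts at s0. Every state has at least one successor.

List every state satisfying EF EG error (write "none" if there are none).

States satisfying EG error: {s4}.
States satisfying EF EG error: {s0, s1, s2, s3, s4, s5, s6}.

{s0, s1, s2, s3, s4, s5, s6}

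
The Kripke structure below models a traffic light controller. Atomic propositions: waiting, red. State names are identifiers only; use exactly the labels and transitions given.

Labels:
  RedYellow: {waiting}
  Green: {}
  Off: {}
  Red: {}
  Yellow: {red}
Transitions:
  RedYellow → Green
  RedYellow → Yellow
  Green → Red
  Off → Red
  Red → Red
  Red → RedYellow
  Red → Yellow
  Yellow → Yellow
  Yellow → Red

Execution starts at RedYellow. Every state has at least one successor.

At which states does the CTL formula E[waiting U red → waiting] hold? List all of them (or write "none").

States satisfying waiting: {RedYellow}.
States satisfying red → waiting: {RedYellow, Green, Off, Red}.
States satisfying E[waiting U red → waiting]: {RedYellow, Green, Off, Red}.

{RedYellow, Green, Off, Red}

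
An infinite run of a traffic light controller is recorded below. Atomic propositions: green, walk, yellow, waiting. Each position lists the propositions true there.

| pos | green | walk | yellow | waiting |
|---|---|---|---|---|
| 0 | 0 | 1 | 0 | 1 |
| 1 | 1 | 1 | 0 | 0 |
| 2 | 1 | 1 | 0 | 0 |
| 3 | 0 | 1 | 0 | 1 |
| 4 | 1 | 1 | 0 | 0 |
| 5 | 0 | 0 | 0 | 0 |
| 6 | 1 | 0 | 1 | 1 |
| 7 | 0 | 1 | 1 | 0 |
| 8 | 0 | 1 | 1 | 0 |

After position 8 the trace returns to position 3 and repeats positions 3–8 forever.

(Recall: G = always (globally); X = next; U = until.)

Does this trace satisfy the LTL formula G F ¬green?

Holds

F ¬green holds at every position 0..8, and those are all positions ever visited, so G F ¬green holds.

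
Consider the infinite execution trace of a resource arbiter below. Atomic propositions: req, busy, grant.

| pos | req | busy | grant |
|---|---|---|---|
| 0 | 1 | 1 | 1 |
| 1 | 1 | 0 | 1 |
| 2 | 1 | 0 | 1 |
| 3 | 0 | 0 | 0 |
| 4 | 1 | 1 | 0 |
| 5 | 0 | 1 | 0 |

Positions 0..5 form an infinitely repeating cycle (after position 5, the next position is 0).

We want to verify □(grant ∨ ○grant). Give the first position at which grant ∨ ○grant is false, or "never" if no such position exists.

Check grant ∨ ○grant at each position in order: 0 ✓, 1 ✓, 2 ✓.
At position 3 the labels are {} and the next position 4 has {busy, req}, so grant ∨ ○grant is false there. This is the first violation.

3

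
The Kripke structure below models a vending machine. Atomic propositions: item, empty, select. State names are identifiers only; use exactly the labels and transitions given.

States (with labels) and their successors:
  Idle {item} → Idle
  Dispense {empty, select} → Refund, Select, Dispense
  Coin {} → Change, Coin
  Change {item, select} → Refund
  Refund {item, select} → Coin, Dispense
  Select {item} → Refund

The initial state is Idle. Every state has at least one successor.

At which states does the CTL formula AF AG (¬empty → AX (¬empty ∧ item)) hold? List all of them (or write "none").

{Idle}

States satisfying AG (¬empty → AX (¬empty ∧ item)): {Idle}.
States satisfying AF AG (¬empty → AX (¬empty ∧ item)): {Idle}.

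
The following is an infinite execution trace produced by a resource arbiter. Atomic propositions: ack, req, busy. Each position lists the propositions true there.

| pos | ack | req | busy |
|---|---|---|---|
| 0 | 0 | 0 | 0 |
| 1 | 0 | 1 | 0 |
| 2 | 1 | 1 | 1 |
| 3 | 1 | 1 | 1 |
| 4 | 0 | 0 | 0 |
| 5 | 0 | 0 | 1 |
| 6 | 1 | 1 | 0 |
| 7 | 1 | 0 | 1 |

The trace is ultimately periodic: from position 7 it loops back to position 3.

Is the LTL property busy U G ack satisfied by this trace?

Does not hold

Walking from position 0: at position 0, G ack has not yet held and busy fails, so busy U G ack is false.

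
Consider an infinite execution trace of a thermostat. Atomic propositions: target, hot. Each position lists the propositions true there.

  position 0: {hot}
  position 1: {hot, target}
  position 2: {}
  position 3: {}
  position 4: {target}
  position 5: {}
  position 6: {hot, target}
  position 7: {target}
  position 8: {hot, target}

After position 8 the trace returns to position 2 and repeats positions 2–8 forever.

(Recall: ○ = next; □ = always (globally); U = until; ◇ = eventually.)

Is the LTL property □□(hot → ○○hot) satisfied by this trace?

□(hot → ○○hot) must hold at every position from 0 onward. It fails at position 0, so □□(hot → ○○hot) is false.

Does not hold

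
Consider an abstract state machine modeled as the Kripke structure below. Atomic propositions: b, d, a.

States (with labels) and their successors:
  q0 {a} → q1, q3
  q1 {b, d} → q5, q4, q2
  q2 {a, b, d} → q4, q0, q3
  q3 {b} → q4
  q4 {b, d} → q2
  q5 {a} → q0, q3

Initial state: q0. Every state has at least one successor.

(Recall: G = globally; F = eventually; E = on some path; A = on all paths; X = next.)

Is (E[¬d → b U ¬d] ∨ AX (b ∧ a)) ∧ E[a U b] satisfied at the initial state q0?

States satisfying ¬d → b: {q1, q2, q3, q4}.
States satisfying ¬d: {q0, q3, q5}.
States satisfying E[¬d → b U ¬d]: {q0, q1, q2, q3, q4, q5}.
States satisfying b ∧ a: {q2}.
States satisfying AX (b ∧ a): {q4}.
States satisfying E[¬d → b U ¬d] ∨ AX (b ∧ a): {q0, q1, q2, q3, q4, q5}.
States satisfying a: {q0, q2, q5}.
States satisfying b: {q1, q2, q3, q4}.
States satisfying E[a U b]: {q0, q1, q2, q3, q4, q5}.
States satisfying (E[¬d → b U ¬d] ∨ AX (b ∧ a)) ∧ E[a U b]: {q0, q1, q2, q3, q4, q5}.
q0 ∈ Sat((E[¬d → b U ¬d] ∨ AX (b ∧ a)) ∧ E[a U b]).

Satisfied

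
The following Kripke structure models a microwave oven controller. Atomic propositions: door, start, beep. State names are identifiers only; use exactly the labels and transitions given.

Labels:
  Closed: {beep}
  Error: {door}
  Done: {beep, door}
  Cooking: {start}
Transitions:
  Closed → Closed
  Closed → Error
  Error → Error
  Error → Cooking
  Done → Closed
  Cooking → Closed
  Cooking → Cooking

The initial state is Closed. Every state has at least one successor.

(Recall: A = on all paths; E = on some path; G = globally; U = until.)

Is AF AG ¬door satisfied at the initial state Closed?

States satisfying AG ¬door: ∅.
States satisfying AF AG ¬door: ∅.
There is a path from Closed along which AG ¬door never holds.
Closed ∉ Sat(AF AG ¬door).

Violated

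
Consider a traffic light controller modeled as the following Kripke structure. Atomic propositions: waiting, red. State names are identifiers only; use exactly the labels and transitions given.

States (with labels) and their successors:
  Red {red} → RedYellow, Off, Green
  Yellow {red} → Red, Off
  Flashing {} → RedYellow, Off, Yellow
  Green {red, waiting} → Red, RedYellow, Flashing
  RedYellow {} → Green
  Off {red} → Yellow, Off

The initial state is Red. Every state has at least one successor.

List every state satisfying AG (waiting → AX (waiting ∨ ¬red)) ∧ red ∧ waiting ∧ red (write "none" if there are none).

none

States satisfying waiting → AX (waiting ∨ ¬red): {Red, Yellow, Flashing, RedYellow, Off}.
States satisfying AG (waiting → AX (waiting ∨ ¬red)): ∅.
States satisfying waiting ∧ red: {Green}.
States satisfying red ∧ waiting ∧ red: {Green}.
States satisfying AG (waiting → AX (waiting ∨ ¬red)) ∧ red ∧ waiting ∧ red: ∅.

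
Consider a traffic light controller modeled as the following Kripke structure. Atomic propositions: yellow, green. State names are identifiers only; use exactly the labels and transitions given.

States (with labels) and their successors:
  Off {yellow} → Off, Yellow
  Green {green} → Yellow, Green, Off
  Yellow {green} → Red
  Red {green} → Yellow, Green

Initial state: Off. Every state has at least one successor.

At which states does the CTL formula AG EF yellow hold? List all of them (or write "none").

{Off, Green, Yellow, Red}

States satisfying EF yellow: {Off, Green, Yellow, Red}.
States satisfying AG EF yellow: {Off, Green, Yellow, Red}.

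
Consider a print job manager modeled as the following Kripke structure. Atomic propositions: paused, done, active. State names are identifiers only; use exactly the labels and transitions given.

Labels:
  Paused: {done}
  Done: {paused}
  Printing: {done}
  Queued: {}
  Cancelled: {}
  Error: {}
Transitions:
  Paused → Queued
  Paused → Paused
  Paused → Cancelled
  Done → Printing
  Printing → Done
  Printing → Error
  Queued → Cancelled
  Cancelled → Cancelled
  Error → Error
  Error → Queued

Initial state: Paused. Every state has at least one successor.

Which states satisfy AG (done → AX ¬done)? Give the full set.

{Done, Printing, Queued, Cancelled, Error}

States satisfying done → AX ¬done: {Done, Printing, Queued, Cancelled, Error}.
States satisfying AG (done → AX ¬done): {Done, Printing, Queued, Cancelled, Error}.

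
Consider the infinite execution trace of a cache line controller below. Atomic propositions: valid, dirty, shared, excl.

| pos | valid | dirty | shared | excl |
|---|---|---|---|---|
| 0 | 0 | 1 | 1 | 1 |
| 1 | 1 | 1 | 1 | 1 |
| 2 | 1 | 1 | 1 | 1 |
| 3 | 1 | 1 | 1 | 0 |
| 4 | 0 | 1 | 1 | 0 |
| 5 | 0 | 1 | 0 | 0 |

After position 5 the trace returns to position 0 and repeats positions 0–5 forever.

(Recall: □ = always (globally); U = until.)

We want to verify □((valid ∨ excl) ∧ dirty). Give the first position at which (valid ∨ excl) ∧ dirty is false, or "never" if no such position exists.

4

Check (valid ∨ excl) ∧ dirty at each position in order: 0 ✓, 1 ✓, 2 ✓, 3 ✓.
At position 4 the labels are {dirty, shared}, so (valid ∨ excl) ∧ dirty is false there. This is the first violation.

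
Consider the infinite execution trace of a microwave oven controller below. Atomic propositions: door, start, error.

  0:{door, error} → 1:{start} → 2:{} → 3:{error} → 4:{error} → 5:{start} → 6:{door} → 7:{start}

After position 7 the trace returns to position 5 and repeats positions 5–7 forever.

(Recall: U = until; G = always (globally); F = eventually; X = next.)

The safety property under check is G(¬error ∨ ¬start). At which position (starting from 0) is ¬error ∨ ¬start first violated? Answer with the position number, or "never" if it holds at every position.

never

¬error ∨ ¬start holds at every position 0..7, and those are all the positions the trace ever visits, so the invariant G(¬error ∨ ¬start) is never violated.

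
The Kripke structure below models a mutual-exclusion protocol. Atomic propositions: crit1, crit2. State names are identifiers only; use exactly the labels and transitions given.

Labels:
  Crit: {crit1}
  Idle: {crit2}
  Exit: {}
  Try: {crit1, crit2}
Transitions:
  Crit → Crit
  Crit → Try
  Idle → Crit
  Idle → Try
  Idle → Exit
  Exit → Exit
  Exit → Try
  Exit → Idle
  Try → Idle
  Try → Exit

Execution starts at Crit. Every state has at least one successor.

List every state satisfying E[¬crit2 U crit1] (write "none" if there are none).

States satisfying ¬crit2: {Crit, Exit}.
States satisfying crit1: {Crit, Try}.
States satisfying E[¬crit2 U crit1]: {Crit, Exit, Try}.

{Crit, Exit, Try}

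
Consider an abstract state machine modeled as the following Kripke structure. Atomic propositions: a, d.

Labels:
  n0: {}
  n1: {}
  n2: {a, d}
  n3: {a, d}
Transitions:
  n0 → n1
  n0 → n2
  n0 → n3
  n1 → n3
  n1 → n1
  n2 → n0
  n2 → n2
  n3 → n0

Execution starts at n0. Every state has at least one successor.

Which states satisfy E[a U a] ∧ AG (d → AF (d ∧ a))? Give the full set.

States satisfying a: {n2, n3}.
States satisfying E[a U a]: {n2, n3}.
States satisfying d → AF (d ∧ a): {n0, n1, n2, n3}.
States satisfying AG (d → AF (d ∧ a)): {n0, n1, n2, n3}.
States satisfying E[a U a] ∧ AG (d → AF (d ∧ a)): {n2, n3}.

{n2, n3}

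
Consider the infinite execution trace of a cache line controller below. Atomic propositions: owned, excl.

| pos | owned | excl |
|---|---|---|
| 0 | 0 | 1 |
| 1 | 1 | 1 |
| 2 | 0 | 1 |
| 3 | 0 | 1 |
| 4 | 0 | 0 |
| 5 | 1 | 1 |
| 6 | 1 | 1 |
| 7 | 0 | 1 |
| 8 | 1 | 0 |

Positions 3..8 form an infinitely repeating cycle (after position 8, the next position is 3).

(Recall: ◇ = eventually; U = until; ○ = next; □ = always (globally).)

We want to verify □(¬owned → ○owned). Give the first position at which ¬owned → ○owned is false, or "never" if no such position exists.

Check ¬owned → ○owned at each position in order: 0 ✓, 1 ✓.
At position 2 the labels are {excl} and the next position 3 has {excl}, so ¬owned → ○owned is false there. This is the first violation.

2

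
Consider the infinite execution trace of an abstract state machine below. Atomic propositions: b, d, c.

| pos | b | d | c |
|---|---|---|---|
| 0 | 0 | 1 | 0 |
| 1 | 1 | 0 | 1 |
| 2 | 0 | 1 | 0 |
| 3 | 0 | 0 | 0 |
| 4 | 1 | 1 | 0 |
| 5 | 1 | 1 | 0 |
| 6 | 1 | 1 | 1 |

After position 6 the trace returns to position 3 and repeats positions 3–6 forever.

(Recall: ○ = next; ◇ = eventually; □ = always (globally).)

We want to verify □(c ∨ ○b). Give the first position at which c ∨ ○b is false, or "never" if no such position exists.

Check c ∨ ○b at each position in order: 0 ✓, 1 ✓.
At position 2 the labels are {d} and the next position 3 has {}, so c ∨ ○b is false there. This is the first violation.

2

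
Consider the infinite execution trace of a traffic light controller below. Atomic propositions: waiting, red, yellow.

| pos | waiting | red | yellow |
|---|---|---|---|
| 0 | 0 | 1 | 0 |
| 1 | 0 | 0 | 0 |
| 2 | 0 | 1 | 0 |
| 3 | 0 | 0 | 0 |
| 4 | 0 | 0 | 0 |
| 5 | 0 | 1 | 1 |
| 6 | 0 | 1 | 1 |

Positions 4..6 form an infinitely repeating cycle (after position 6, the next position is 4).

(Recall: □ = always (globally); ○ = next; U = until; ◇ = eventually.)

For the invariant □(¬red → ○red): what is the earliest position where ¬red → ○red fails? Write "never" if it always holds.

3

Check ¬red → ○red at each position in order: 0 ✓, 1 ✓, 2 ✓.
At position 3 the labels are {} and the next position 4 has {}, so ¬red → ○red is false there. This is the first violation.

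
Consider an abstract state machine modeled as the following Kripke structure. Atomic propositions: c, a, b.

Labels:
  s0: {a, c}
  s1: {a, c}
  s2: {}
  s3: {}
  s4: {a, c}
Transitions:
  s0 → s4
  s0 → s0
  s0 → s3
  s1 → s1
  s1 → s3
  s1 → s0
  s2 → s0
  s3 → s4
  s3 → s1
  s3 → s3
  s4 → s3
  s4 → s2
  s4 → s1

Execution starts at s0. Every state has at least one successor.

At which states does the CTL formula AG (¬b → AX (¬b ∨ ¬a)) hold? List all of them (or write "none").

{s0, s1, s2, s3, s4}

States satisfying ¬b → AX (¬b ∨ ¬a): {s0, s1, s2, s3, s4}.
States satisfying AG (¬b → AX (¬b ∨ ¬a)): {s0, s1, s2, s3, s4}.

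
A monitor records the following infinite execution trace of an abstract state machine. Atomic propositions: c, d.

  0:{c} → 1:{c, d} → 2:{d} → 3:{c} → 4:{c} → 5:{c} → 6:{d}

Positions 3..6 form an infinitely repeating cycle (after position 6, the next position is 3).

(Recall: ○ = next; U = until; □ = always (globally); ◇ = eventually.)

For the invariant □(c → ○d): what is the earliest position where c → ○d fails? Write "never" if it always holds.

3

Check c → ○d at each position in order: 0 ✓, 1 ✓, 2 ✓.
At position 3 the labels are {c} and the next position 4 has {c}, so c → ○d is false there. This is the first violation.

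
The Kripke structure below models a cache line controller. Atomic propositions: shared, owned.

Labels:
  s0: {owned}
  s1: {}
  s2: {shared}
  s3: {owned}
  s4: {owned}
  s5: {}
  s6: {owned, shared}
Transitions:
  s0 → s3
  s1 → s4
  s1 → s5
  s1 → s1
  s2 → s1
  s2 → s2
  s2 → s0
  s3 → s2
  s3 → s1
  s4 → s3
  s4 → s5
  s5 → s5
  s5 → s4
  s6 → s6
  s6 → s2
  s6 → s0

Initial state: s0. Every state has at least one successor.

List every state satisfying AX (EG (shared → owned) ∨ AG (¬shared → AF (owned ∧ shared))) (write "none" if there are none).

States satisfying AX (EG (shared → owned) ∨ AG (¬shared → AF (owned ∧ shared))): {s0, s1, s4, s5}.

{s0, s1, s4, s5}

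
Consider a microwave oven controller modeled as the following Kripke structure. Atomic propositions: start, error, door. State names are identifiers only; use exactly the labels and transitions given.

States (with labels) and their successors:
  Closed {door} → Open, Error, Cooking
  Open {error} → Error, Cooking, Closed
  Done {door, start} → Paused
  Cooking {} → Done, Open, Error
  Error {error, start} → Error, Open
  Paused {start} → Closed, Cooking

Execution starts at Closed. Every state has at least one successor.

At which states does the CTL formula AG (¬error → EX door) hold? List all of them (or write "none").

States satisfying ¬error → EX door: {Open, Cooking, Error, Paused}.
States satisfying AG (¬error → EX door): ∅.

none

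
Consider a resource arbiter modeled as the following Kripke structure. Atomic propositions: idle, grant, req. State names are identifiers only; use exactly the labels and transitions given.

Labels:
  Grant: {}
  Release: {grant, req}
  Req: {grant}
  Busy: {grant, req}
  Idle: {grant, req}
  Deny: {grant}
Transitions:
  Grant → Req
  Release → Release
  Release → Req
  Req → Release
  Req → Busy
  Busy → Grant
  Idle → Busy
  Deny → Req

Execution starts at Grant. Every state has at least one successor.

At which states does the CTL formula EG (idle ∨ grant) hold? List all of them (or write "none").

{Release, Req, Deny}

States satisfying idle ∨ grant: {Release, Req, Busy, Idle, Deny}.
States satisfying EG (idle ∨ grant): {Release, Req, Deny}.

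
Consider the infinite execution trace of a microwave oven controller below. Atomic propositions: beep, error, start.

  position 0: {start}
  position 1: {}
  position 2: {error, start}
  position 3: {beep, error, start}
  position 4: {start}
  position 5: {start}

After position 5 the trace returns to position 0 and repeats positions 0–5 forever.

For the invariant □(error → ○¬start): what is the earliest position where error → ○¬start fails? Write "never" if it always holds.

2

Check error → ○¬start at each position in order: 0 ✓, 1 ✓.
At position 2 the labels are {error, start} and the next position 3 has {beep, error, start}, so error → ○¬start is false there. This is the first violation.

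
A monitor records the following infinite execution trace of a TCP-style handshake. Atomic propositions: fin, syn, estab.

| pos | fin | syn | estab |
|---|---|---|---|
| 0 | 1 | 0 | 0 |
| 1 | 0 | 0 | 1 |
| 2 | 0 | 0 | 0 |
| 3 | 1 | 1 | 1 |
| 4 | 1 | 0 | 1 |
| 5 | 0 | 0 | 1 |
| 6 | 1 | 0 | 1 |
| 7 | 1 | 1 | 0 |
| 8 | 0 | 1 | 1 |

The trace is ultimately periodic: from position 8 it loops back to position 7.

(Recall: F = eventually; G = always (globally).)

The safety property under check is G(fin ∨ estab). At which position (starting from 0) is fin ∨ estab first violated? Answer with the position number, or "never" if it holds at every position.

2

Check fin ∨ estab at each position in order: 0 ✓, 1 ✓.
At position 2 the labels are {}, so fin ∨ estab is false there. This is the first violation.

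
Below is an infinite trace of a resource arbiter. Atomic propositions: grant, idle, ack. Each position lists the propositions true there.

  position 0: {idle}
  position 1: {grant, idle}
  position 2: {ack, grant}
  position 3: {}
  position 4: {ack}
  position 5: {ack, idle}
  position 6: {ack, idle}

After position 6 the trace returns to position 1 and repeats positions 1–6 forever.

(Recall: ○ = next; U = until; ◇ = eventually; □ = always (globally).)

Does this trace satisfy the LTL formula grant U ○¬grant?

Walking from position 0: at position 0, ○¬grant has not yet held and grant fails, so grant U ○¬grant is false.

Does not hold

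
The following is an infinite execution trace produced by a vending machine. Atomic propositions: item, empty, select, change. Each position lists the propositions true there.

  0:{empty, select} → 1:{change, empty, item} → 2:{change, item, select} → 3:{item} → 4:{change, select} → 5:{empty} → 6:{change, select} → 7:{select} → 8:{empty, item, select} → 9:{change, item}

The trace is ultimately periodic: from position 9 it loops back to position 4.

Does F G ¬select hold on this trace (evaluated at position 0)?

G ¬select is false at every position 0..9, so it never becomes true and F G ¬select fails.

Does not hold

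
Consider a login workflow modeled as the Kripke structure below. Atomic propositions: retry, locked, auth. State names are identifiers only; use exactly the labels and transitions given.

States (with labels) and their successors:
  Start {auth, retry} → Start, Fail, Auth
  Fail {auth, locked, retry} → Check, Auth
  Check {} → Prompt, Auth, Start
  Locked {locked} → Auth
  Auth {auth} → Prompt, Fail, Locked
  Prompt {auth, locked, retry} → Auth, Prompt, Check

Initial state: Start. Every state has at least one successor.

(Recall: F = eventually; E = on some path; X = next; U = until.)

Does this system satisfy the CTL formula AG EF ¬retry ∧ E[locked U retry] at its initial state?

Yes

States satisfying EF ¬retry: {Start, Fail, Check, Locked, Auth, Prompt}.
States satisfying AG EF ¬retry: {Start, Fail, Check, Locked, Auth, Prompt}.
States satisfying locked: {Fail, Locked, Prompt}.
States satisfying retry: {Start, Fail, Prompt}.
States satisfying E[locked U retry]: {Start, Fail, Prompt}.
States satisfying AG EF ¬retry ∧ E[locked U retry]: {Start, Fail, Prompt}.
Start ∈ Sat(AG EF ¬retry ∧ E[locked U retry]).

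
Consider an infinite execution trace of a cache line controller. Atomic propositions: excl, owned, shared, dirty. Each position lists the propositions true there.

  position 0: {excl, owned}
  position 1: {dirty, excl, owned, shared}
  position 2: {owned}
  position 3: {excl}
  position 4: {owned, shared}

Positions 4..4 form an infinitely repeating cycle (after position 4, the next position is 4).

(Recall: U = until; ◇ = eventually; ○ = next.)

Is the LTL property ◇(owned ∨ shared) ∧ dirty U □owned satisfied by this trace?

owned ∨ shared holds at position 0, which is reachable from 0, so ◇(owned ∨ shared) holds.
Walking from position 0: at position 0, □owned has not yet held and dirty fails, so dirty U □owned is false.
At position 0: ◇(owned ∨ shared) is true; dirty U □owned is false; so ◇(owned ∨ shared) ∧ dirty U □owned is false.

No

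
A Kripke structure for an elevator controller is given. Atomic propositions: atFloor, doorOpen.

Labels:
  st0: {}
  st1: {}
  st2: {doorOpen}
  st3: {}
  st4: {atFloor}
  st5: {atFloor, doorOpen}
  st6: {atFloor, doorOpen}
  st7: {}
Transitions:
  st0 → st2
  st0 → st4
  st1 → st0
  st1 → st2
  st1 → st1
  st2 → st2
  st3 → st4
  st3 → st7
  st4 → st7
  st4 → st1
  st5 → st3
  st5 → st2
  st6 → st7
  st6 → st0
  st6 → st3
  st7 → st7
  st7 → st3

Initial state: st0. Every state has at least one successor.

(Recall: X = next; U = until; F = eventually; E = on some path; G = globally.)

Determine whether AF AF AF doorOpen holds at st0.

States satisfying AF AF doorOpen: {st2, st5, st6}.
States satisfying AF AF AF doorOpen: {st2, st5, st6}.
There is a path from st0 along which AF AF doorOpen never holds.
st0 ∉ Sat(AF AF AF doorOpen).

Does not hold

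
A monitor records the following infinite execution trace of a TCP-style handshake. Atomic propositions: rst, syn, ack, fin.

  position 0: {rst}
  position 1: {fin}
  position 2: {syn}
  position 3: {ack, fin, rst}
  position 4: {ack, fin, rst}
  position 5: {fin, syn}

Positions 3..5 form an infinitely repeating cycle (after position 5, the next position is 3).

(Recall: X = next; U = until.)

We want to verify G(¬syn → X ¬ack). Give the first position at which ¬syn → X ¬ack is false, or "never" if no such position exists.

Check ¬syn → X ¬ack at each position in order: 0 ✓, 1 ✓, 2 ✓.
At position 3 the labels are {ack, fin, rst} and the next position 4 has {ack, fin, rst}, so ¬syn → X ¬ack is false there. This is the first violation.

3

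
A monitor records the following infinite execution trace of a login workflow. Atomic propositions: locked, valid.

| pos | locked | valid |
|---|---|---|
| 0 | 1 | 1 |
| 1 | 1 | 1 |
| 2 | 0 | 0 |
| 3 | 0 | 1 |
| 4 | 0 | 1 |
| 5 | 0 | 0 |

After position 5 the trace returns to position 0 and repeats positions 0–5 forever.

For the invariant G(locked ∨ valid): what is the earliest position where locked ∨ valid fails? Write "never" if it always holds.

2

Check locked ∨ valid at each position in order: 0 ✓, 1 ✓.
At position 2 the labels are {}, so locked ∨ valid is false there. This is the first violation.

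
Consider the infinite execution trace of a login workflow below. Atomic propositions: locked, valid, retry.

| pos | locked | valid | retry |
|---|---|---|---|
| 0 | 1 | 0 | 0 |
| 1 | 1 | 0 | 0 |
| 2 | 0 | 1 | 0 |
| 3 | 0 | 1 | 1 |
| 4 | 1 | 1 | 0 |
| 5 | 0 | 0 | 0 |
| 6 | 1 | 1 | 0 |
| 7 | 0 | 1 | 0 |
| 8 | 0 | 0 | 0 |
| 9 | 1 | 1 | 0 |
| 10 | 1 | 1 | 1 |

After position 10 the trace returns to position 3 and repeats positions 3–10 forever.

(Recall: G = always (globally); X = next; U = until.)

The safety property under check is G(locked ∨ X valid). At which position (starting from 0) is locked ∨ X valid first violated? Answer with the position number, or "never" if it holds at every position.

Check locked ∨ X valid at each position in order: 0 ✓, 1 ✓, 2 ✓, 3 ✓, 4 ✓, 5 ✓, 6 ✓.
At position 7 the labels are {valid} and the next position 8 has {}, so locked ∨ X valid is false there. This is the first violation.

7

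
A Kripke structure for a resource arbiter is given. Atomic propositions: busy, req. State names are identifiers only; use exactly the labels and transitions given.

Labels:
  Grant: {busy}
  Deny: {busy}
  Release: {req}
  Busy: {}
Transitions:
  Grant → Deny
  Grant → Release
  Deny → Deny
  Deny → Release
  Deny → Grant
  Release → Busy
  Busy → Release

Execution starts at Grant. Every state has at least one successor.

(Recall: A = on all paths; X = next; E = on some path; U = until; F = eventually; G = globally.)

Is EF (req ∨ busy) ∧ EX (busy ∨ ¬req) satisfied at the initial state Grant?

Holds

States satisfying req ∨ busy: {Grant, Deny, Release}.
States satisfying EF (req ∨ busy): {Grant, Deny, Release, Busy}.
States satisfying busy ∨ ¬req: {Grant, Deny, Busy}.
States satisfying EX (busy ∨ ¬req): {Grant, Deny, Release}.
States satisfying EF (req ∨ busy) ∧ EX (busy ∨ ¬req): {Grant, Deny, Release}.
Grant ∈ Sat(EF (req ∨ busy) ∧ EX (busy ∨ ¬req)).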